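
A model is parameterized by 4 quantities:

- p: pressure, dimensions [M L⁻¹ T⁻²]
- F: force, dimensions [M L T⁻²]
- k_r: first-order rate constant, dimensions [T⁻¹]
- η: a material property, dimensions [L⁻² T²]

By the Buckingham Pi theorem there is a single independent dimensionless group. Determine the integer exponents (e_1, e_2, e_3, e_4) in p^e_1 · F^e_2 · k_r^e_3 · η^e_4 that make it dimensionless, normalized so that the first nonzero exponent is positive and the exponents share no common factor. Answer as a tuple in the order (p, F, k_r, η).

(1, -1, -2, -1)

M: e_1·(1) + e_2·(1) + e_3·(0) + e_4·(0) = 0
L: e_1·(-1) + e_2·(1) + e_3·(0) + e_4·(-2) = 0
T: e_1·(-2) + e_2·(-2) + e_3·(-1) + e_4·(2) = 0
Solving this homogeneous linear system for the smallest-integer solution (first nonzero entry positive) gives (1, -1, -2, -1).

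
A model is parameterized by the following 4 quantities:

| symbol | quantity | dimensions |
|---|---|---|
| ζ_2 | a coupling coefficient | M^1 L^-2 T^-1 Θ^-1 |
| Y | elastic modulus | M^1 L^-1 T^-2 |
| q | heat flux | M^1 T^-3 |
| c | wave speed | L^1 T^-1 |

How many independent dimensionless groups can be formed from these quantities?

There are 4 variables and 4 base dimensions (M, L, T, Θ).
The dimension matrix has rank 3 (less than 4: the dimension vectors are linearly dependent).
Independent dimensionless groups: 4 − 3 = 1.

1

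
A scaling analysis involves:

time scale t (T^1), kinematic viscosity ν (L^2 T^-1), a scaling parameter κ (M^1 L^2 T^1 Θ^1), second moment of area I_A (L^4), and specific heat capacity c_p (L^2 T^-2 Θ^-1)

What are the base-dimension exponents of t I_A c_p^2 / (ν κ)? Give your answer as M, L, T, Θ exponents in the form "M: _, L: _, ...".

Collect each base-dimension exponent across the product:
  M: (0) − (0) − (1) + (0) + 2·(0) = -1
  L: (0) − (2) − (2) + (4) + 2·(2) = 4
  T: (1) − (-1) − (1) + (0) + 2·(-2) = -3
  Θ: (0) − (0) − (1) + (0) + 2·(-1) = -3
So the dimensions are [M⁻¹ L⁴ T⁻³ Θ⁻³].

M: -1, L: 4, T: -3, Θ: -3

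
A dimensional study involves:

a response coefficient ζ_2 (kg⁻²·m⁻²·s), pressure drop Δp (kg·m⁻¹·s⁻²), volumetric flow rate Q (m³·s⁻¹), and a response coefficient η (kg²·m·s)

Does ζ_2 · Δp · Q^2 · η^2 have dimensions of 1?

Sum the exponent of each base dimension across the product:
  M: [ζ_2]_M + [Δp]_M + 2·[Q]_M + 2·[η]_M = (-2) + (1) + 2·(0) + 2·(2) = 3
  L: [ζ_2]_L + [Δp]_L + 2·[Q]_L + 2·[η]_L = (-2) + (-1) + 2·(3) + 2·(1) = 5
  T: [ζ_2]_T + [Δp]_T + 2·[Q]_T + 2·[η]_T = (1) + (-2) + 2·(-1) + 2·(1) = -1
Net dimensions [M³ L⁵ T⁻¹] ≠ [1] — not dimensionless.

no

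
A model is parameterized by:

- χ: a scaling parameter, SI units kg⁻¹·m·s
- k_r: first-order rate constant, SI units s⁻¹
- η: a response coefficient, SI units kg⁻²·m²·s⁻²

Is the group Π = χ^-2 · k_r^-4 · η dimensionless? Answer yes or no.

Sum the exponent of each base dimension across the product:
  M: −2·[χ]_M − 4·[k_r]_M + [η]_M = −2·(-1) − 4·(0) + (-2) = 0
  L: −2·[χ]_L − 4·[k_r]_L + [η]_L = −2·(1) − 4·(0) + (2) = 0
  T: −2·[χ]_T − 4·[k_r]_T + [η]_T = −2·(1) − 4·(-1) + (-2) = 0
All base exponents vanish — dimensionless.

yes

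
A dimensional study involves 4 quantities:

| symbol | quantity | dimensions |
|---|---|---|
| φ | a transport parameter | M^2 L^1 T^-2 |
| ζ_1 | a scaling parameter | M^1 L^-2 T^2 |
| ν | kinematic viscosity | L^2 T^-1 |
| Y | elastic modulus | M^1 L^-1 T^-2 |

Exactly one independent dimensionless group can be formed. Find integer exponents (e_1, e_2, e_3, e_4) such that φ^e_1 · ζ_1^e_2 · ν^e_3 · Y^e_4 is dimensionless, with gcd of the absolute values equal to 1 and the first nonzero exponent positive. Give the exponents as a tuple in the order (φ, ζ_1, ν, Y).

M: e_1·(2) + e_2·(1) + e_3·(0) + e_4·(1) = 0
L: e_1·(1) + e_2·(-2) + e_3·(2) + e_4·(-1) = 0
T: e_1·(-2) + e_2·(2) + e_3·(-1) + e_4·(-2) = 0
Solving this homogeneous linear system for the smallest-integer solution (first nonzero entry positive) gives (1, -1, -2, -1).

(1, -1, -2, -1)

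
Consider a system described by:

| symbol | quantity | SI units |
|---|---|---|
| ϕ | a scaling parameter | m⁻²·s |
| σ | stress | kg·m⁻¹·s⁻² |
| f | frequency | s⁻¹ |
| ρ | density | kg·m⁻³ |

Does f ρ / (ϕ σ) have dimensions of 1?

Sum the exponent of each base dimension across the product:
  M: −[ϕ]_M − [σ]_M + [f]_M + [ρ]_M = −(0) − (1) + (0) + (1) = 0
  L: −[ϕ]_L − [σ]_L + [f]_L + [ρ]_L = −(-2) − (-1) + (0) + (-3) = 0
  T: −[ϕ]_T − [σ]_T + [f]_T + [ρ]_T = −(1) − (-2) + (-1) + (0) = 0
All base exponents vanish — dimensionless.

yes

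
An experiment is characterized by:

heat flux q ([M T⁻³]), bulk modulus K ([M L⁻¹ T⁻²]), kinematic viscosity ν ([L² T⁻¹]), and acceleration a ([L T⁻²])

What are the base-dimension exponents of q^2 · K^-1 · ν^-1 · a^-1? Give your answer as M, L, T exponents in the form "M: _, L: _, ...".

M: 1, L: -2, T: -1

Collect each base-dimension exponent across the product:
  M: 2·(1) − (1) − (0) − (0) = 1
  L: 2·(0) − (-1) − (2) − (1) = -2
  T: 2·(-3) − (-2) − (-1) − (-2) = -1
So the dimensions are [M L⁻² T⁻¹].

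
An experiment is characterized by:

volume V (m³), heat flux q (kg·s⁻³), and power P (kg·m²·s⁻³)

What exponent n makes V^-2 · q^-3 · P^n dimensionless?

Balance the M exponent: (1)·n from P, plus −2·(0) − 3·(1) = -3 from the rest, must sum to zero.
n − 3 = 0, so n = 3.

3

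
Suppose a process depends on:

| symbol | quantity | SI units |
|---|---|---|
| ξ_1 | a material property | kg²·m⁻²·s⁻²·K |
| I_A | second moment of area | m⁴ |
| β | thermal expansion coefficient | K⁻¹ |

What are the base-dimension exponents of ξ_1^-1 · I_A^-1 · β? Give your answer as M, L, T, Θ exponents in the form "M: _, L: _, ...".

Collect each base-dimension exponent across the product:
  M: −(2) − (0) + (0) = -2
  L: −(-2) − (4) + (0) = -2
  T: −(-2) − (0) + (0) = 2
  Θ: −(1) − (0) + (-1) = -2
So the dimensions are [M⁻² L⁻² T² Θ⁻²].

M: -2, L: -2, T: 2, Θ: -2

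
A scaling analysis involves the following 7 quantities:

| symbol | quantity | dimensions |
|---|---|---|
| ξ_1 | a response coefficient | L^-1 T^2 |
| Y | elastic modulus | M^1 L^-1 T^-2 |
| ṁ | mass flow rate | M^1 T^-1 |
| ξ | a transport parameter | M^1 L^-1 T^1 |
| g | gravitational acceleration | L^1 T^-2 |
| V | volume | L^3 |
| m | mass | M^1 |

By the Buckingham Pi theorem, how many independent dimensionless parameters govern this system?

4

There are 7 variables and 3 base dimensions (M, L, T).
The dimension matrix has rank 3.
Independent dimensionless groups: 7 − 3 = 4.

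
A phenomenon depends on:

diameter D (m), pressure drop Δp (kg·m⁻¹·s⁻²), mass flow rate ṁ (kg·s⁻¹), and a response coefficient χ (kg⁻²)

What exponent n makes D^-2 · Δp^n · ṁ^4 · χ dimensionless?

Balance the M exponent: (1)·n from Δp, plus −2·(0) + 4·(1) + (-2) = 2 from the rest, must sum to zero.
n + 2 = 0, so n = -2.

-2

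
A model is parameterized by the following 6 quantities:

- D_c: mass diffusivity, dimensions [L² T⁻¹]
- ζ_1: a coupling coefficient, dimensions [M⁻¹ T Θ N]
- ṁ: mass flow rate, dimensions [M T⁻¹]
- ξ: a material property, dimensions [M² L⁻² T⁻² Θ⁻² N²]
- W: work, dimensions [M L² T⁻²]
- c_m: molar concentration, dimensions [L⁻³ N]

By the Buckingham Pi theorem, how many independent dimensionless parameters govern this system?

1

There are 6 variables and 5 base dimensions (M, L, T, Θ, N).
The dimension matrix has rank 5.
Independent dimensionless groups: 6 − 5 = 1.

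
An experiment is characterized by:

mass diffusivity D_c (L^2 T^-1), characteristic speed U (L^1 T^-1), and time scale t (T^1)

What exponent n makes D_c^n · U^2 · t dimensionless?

Balance the L exponent: (2)·n from D_c, plus 2·(1) + (0) = 2 from the rest, must sum to zero.
2n + 2 = 0, so n = -1.

-1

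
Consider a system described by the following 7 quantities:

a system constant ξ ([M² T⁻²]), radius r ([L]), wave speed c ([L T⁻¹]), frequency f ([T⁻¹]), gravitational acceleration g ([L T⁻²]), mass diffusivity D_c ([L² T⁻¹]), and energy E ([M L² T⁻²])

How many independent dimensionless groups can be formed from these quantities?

4

There are 7 variables and 3 base dimensions (M, L, T).
The dimension matrix has rank 3.
Independent dimensionless groups: 7 − 3 = 4.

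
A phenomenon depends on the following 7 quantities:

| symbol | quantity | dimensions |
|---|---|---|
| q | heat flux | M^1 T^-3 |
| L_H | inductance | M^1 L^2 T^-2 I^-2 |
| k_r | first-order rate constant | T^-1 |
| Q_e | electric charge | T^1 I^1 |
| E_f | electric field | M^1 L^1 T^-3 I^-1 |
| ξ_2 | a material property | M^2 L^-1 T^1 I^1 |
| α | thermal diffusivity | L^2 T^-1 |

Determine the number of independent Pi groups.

3

There are 7 variables and 4 base dimensions (M, L, T, I).
The dimension matrix has rank 4.
Independent dimensionless groups: 7 − 4 = 3.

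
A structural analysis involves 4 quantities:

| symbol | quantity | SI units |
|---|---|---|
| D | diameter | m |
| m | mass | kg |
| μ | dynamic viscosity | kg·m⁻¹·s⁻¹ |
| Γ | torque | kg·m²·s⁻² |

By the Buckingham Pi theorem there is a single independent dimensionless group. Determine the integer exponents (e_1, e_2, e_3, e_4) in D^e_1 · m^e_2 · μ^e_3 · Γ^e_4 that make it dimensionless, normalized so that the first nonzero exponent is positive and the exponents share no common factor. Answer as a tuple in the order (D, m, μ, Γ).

M: e_1·(0) + e_2·(1) + e_3·(1) + e_4·(1) = 0
L: e_1·(1) + e_2·(0) + e_3·(-1) + e_4·(2) = 0
T: e_1·(0) + e_2·(0) + e_3·(-1) + e_4·(-2) = 0
Solving this homogeneous linear system for the smallest-integer solution (first nonzero entry positive) gives (4, -1, 2, -1).

(4, -1, 2, -1)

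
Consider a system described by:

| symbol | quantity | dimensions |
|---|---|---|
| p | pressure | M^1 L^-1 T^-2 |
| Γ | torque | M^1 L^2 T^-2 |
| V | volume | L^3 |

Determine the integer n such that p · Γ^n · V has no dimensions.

Balance the M exponent: (1)·n from Γ, plus (1) + (0) = 1 from the rest, must sum to zero.
n + 1 = 0, so n = -1.

-1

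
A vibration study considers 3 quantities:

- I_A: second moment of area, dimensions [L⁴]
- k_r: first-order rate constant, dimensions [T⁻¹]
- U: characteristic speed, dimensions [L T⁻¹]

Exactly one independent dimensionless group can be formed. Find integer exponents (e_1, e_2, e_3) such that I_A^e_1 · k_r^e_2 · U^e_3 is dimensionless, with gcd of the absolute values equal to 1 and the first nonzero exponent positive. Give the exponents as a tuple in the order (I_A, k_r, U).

(1, 4, -4)

L: e_1·(4) + e_2·(0) + e_3·(1) = 0
T: e_1·(0) + e_2·(-1) + e_3·(-1) = 0
Solving this homogeneous linear system for the smallest-integer solution (first nonzero entry positive) gives (1, 4, -4).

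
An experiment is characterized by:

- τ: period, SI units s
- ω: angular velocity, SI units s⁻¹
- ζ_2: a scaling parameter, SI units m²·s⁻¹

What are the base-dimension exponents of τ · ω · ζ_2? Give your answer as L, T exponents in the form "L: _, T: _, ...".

Collect each base-dimension exponent across the product:
  L: (0) + (0) + (2) = 2
  T: (1) + (-1) + (-1) = -1
So the dimensions are [L² T⁻¹].

L: 2, T: -1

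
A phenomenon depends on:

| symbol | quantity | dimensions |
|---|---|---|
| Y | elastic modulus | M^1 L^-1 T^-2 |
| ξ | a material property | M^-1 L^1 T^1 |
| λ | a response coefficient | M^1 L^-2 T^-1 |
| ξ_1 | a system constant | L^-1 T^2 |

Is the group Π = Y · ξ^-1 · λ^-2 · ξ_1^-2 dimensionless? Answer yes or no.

Sum the exponent of each base dimension across the product:
  M: [Y]_M − [ξ]_M − 2·[λ]_M − 2·[ξ_1]_M = (1) − (-1) − 2·(1) − 2·(0) = 0
  L: [Y]_L − [ξ]_L − 2·[λ]_L − 2·[ξ_1]_L = (-1) − (1) − 2·(-2) − 2·(-1) = 4
  T: [Y]_T − [ξ]_T − 2·[λ]_T − 2·[ξ_1]_T = (-2) − (1) − 2·(-1) − 2·(2) = -5
Net dimensions [L⁴ T⁻⁵] ≠ [1] — not dimensionless.

no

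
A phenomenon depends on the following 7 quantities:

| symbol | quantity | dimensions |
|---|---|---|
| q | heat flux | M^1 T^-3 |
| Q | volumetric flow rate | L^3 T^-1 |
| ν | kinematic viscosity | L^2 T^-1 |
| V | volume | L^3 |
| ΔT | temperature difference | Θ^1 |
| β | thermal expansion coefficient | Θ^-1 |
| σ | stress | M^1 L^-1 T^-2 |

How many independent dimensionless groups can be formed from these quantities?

There are 7 variables and 4 base dimensions (M, L, T, Θ).
The dimension matrix has rank 4.
Independent dimensionless groups: 7 − 4 = 3.

3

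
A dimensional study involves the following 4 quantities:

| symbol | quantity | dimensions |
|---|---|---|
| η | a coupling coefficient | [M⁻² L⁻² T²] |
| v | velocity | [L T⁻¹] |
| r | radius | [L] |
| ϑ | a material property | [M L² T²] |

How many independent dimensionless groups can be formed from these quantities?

1

There are 4 variables and 3 base dimensions (M, L, T).
The dimension matrix has rank 3.
Independent dimensionless groups: 4 − 3 = 1.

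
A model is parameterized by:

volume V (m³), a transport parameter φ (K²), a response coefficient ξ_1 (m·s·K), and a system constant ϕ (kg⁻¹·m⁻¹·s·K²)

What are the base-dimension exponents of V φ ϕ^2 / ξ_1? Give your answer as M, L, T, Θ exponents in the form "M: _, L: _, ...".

Collect each base-dimension exponent across the product:
  M: (0) + (0) − (0) + 2·(-1) = -2
  L: (3) + (0) − (1) + 2·(-1) = 0
  T: (0) + (0) − (1) + 2·(1) = 1
  Θ: (0) + (2) − (1) + 2·(2) = 5
So the dimensions are [M⁻² T Θ⁵].

M: -2, L: 0, T: 1, Θ: 5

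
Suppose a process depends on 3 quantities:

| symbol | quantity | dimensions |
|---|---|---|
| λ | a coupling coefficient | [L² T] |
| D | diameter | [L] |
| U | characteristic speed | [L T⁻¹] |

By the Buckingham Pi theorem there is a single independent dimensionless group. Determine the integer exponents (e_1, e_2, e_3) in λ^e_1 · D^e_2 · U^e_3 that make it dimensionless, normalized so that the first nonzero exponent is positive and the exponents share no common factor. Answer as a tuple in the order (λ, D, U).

L: e_1·(2) + e_2·(1) + e_3·(1) = 0
T: e_1·(1) + e_2·(0) + e_3·(-1) = 0
Solving this homogeneous linear system for the smallest-integer solution (first nonzero entry positive) gives (1, -3, 1).

(1, -3, 1)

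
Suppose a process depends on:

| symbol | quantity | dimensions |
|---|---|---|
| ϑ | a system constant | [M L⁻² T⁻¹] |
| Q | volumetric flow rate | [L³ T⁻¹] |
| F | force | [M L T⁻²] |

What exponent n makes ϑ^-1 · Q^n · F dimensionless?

Balance the L exponent: (3)·n from Q, plus −(-2) + (1) = 3 from the rest, must sum to zero.
3n + 3 = 0, so n = -1.

-1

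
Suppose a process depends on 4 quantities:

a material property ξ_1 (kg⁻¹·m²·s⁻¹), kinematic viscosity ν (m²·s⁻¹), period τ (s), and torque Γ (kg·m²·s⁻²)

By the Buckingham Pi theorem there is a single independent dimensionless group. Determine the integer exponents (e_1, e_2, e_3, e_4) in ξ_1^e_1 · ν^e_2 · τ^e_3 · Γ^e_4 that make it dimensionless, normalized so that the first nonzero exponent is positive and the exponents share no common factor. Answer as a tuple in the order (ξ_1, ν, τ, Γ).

M: e_1·(-1) + e_2·(0) + e_3·(0) + e_4·(1) = 0
L: e_1·(2) + e_2·(2) + e_3·(0) + e_4·(2) = 0
T: e_1·(-1) + e_2·(-1) + e_3·(1) + e_4·(-2) = 0
Solving this homogeneous linear system for the smallest-integer solution (first nonzero entry positive) gives (1, -2, 1, 1).

(1, -2, 1, 1)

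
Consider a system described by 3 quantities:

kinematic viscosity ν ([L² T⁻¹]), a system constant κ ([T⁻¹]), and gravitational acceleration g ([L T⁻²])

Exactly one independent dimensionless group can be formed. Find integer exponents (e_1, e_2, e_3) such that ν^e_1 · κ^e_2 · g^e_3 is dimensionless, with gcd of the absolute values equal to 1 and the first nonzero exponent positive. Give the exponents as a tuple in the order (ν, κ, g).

(1, 3, -2)

L: e_1·(2) + e_2·(0) + e_3·(1) = 0
T: e_1·(-1) + e_2·(-1) + e_3·(-2) = 0
Solving this homogeneous linear system for the smallest-integer solution (first nonzero entry positive) gives (1, 3, -2).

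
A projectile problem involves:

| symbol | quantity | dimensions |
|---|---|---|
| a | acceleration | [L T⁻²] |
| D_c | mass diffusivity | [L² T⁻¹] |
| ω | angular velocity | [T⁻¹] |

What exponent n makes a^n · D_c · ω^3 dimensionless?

Balance the L exponent: (1)·n from a, plus (2) + 3·(0) = 2 from the rest, must sum to zero.
n + 2 = 0, so n = -2.

-2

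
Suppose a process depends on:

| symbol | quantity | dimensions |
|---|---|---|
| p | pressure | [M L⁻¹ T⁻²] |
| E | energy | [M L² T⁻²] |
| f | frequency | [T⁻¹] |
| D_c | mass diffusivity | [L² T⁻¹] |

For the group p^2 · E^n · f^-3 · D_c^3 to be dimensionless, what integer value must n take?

Balance the M exponent: (1)·n from E, plus 2·(1) − 3·(0) + 3·(0) = 2 from the rest, must sum to zero.
n + 2 = 0, so n = -2.

-2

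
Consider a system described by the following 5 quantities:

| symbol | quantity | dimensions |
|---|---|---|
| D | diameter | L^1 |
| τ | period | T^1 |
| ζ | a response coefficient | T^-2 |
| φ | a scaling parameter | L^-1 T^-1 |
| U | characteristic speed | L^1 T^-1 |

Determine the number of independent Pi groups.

3

There are 5 variables and 2 base dimensions (L, T).
The dimension matrix has rank 2.
Independent dimensionless groups: 5 − 2 = 3.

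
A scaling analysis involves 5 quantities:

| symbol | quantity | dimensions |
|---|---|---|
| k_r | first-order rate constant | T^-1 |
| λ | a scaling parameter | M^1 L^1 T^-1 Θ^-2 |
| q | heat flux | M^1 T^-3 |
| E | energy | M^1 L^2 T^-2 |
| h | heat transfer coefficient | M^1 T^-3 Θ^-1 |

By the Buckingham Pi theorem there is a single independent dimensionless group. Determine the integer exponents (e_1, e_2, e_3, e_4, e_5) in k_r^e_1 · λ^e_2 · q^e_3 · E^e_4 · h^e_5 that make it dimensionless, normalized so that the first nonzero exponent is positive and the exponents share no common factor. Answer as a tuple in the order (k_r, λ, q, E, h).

M: e_1·(0) + e_2·(1) + e_3·(1) + e_4·(1) + e_5·(1) = 0
L: e_1·(0) + e_2·(1) + e_3·(0) + e_4·(2) + e_5·(0) = 0
T: e_1·(-1) + e_2·(-1) + e_3·(-3) + e_4·(-2) + e_5·(-3) = 0
Θ: e_1·(0) + e_2·(-2) + e_3·(0) + e_4·(0) + e_5·(-1) = 0
Solving this homogeneous linear system for the smallest-integer solution (first nonzero entry positive) gives (3, 2, 3, -1, -4).

(3, 2, 3, -1, -4)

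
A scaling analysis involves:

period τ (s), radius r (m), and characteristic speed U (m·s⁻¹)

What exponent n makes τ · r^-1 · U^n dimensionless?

Balance the L exponent: (1)·n from U, plus (0) − (1) = -1 from the rest, must sum to zero.
n − 1 = 0, so n = 1.

1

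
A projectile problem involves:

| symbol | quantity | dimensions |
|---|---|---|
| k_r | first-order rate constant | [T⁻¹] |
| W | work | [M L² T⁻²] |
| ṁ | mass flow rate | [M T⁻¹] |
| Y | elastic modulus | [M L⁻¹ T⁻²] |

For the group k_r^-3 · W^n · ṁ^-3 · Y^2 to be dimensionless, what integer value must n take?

Balance the M exponent: (1)·n from W, plus −3·(0) − 3·(1) + 2·(1) = -1 from the rest, must sum to zero.
n − 1 = 0, so n = 1.

1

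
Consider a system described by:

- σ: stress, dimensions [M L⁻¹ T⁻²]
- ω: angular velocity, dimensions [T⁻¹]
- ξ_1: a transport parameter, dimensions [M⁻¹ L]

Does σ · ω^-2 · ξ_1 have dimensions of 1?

yes

Sum the exponent of each base dimension across the product:
  M: [σ]_M − 2·[ω]_M + [ξ_1]_M = (1) − 2·(0) + (-1) = 0
  L: [σ]_L − 2·[ω]_L + [ξ_1]_L = (-1) − 2·(0) + (1) = 0
  T: [σ]_T − 2·[ω]_T + [ξ_1]_T = (-2) − 2·(-1) + (0) = 0
All base exponents vanish — dimensionless.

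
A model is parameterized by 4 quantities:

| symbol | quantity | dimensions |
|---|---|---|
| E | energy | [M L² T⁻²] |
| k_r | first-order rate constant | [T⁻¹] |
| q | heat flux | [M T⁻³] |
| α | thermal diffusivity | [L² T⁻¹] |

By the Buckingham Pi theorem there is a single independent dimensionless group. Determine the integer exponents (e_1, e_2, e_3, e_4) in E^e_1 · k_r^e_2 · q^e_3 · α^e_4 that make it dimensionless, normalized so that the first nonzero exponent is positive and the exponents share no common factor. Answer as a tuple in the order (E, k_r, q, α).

M: e_1·(1) + e_2·(0) + e_3·(1) + e_4·(0) = 0
L: e_1·(2) + e_2·(0) + e_3·(0) + e_4·(2) = 0
T: e_1·(-2) + e_2·(-1) + e_3·(-3) + e_4·(-1) = 0
Solving this homogeneous linear system for the smallest-integer solution (first nonzero entry positive) gives (1, 2, -1, -1).

(1, 2, -1, -1)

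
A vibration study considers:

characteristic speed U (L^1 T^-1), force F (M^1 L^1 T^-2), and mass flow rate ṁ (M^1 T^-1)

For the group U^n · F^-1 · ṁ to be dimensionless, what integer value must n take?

Balance the L exponent: (1)·n from U, plus −(1) + (0) = -1 from the rest, must sum to zero.
n − 1 = 0, so n = 1.

1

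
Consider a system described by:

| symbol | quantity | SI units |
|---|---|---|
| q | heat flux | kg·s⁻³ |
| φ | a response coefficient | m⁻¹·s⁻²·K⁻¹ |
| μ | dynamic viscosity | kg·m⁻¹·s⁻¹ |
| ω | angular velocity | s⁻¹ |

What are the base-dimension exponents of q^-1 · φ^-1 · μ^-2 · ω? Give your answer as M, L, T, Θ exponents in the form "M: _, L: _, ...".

Collect each base-dimension exponent across the product:
  M: −(1) − (0) − 2·(1) + (0) = -3
  L: −(0) − (-1) − 2·(-1) + (0) = 3
  T: −(-3) − (-2) − 2·(-1) + (-1) = 6
  Θ: −(0) − (-1) − 2·(0) + (0) = 1
So the dimensions are [M⁻³ L³ T⁶ Θ].

M: -3, L: 3, T: 6, Θ: 1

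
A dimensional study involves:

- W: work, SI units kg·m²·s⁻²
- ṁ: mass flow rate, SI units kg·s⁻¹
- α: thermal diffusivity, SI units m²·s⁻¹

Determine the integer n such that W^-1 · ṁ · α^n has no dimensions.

Balance the L exponent: (2)·n from α, plus −(2) + (0) = -2 from the rest, must sum to zero.
2n − 2 = 0, so n = 1.

1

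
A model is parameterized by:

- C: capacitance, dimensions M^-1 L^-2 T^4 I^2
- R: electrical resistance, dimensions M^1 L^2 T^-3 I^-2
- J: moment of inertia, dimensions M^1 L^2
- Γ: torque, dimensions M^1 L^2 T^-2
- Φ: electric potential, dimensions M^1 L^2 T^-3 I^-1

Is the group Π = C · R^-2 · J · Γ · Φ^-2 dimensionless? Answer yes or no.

no

Sum the exponent of each base dimension across the product:
  M: [C]_M − 2·[R]_M + [J]_M + [Γ]_M − 2·[Φ]_M = (-1) − 2·(1) + (1) + (1) − 2·(1) = -3
  L: [C]_L − 2·[R]_L + [J]_L + [Γ]_L − 2·[Φ]_L = (-2) − 2·(2) + (2) + (2) − 2·(2) = -6
  T: [C]_T − 2·[R]_T + [J]_T + [Γ]_T − 2·[Φ]_T = (4) − 2·(-3) + (0) + (-2) − 2·(-3) = 14
  I: [C]_I − 2·[R]_I + [J]_I + [Γ]_I − 2·[Φ]_I = (2) − 2·(-2) + (0) + (0) − 2·(-1) = 8
Net dimensions [M⁻³ L⁻⁶ T¹⁴ I⁸] ≠ [1] — not dimensionless.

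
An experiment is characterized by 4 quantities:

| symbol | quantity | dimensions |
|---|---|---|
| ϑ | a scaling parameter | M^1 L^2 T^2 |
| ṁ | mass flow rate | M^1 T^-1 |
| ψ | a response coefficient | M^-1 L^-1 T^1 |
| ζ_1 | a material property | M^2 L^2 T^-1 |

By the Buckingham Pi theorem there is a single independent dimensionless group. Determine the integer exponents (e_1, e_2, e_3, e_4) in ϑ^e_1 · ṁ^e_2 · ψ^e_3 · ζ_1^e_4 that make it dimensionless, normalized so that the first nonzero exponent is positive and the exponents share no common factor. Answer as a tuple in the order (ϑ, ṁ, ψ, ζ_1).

(1, 1, -4, -3)

M: e_1·(1) + e_2·(1) + e_3·(-1) + e_4·(2) = 0
L: e_1·(2) + e_2·(0) + e_3·(-1) + e_4·(2) = 0
T: e_1·(2) + e_2·(-1) + e_3·(1) + e_4·(-1) = 0
Solving this homogeneous linear system for the smallest-integer solution (first nonzero entry positive) gives (1, 1, -4, -3).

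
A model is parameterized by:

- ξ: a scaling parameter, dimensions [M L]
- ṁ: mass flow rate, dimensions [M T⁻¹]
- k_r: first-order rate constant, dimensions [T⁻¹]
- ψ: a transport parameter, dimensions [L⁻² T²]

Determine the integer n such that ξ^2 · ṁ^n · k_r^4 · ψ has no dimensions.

Balance the M exponent: (1)·n from ṁ, plus 2·(1) + 4·(0) + (0) = 2 from the rest, must sum to zero.
n + 2 = 0, so n = -2.

-2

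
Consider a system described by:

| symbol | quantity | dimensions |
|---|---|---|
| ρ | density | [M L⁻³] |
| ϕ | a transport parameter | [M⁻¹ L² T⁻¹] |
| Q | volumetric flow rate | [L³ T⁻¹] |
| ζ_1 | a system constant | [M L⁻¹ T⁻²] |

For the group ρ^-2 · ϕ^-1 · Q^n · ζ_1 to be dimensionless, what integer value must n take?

-1

Balance the L exponent: (3)·n from Q, plus −2·(-3) − (2) + (-1) = 3 from the rest, must sum to zero.
3n + 3 = 0, so n = -1.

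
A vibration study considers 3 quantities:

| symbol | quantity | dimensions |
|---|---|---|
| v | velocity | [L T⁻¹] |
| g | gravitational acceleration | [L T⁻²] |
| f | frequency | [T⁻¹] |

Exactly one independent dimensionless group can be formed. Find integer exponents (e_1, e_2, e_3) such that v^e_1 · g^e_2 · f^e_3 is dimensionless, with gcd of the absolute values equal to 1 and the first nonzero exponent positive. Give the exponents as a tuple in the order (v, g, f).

L: e_1·(1) + e_2·(1) + e_3·(0) = 0
T: e_1·(-1) + e_2·(-2) + e_3·(-1) = 0
Solving this homogeneous linear system for the smallest-integer solution (first nonzero entry positive) gives (1, -1, 1).

(1, -1, 1)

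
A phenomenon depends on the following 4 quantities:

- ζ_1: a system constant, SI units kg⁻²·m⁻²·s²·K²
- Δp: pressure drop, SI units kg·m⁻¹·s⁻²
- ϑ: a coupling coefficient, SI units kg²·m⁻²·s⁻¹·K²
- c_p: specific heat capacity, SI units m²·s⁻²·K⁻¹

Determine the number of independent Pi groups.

There are 4 variables and 4 base dimensions (M, L, T, Θ).
The dimension matrix has rank 4.
Independent dimensionless groups: 4 − 4 = 0.

0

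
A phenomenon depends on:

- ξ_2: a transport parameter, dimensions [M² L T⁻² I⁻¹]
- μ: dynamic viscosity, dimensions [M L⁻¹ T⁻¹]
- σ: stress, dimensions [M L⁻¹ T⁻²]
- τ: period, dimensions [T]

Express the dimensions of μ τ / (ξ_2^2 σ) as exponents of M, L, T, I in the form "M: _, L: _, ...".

M: -4, L: -2, T: 6, I: 2

Collect each base-dimension exponent across the product:
  M: −2·(2) + (1) − (1) + (0) = -4
  L: −2·(1) + (-1) − (-1) + (0) = -2
  T: −2·(-2) + (-1) − (-2) + (1) = 6
  I: −2·(-1) + (0) − (0) + (0) = 2
So the dimensions are [M⁻⁴ L⁻² T⁶ I²].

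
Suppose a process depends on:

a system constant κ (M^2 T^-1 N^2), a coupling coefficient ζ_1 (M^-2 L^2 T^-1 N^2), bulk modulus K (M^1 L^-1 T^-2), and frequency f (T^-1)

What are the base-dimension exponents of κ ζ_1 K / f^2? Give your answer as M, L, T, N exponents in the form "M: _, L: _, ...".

Collect each base-dimension exponent across the product:
  M: (2) + (-2) + (1) − 2·(0) = 1
  L: (0) + (2) + (-1) − 2·(0) = 1
  T: (-1) + (-1) + (-2) − 2·(-1) = -2
  N: (2) + (2) + (0) − 2·(0) = 4
So the dimensions are [M L T⁻² N⁴].

M: 1, L: 1, T: -2, N: 4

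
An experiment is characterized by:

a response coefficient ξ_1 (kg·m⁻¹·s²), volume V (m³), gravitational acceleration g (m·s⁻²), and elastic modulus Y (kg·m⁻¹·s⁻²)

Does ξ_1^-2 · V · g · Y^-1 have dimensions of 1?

Sum the exponent of each base dimension across the product:
  M: −2·[ξ_1]_M + [V]_M + [g]_M − [Y]_M = −2·(1) + (0) + (0) − (1) = -3
  L: −2·[ξ_1]_L + [V]_L + [g]_L − [Y]_L = −2·(-1) + (3) + (1) − (-1) = 7
  T: −2·[ξ_1]_T + [V]_T + [g]_T − [Y]_T = −2·(2) + (0) + (-2) − (-2) = -4
Net dimensions [M⁻³ L⁷ T⁻⁴] ≠ [1] — not dimensionless.

no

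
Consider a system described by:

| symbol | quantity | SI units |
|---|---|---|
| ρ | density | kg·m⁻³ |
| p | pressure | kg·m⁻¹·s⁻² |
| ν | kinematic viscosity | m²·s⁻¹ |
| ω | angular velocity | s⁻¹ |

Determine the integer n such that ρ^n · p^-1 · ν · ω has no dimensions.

1

Balance the M exponent: (1)·n from ρ, plus −(1) + (0) + (0) = -1 from the rest, must sum to zero.
n − 1 = 0, so n = 1.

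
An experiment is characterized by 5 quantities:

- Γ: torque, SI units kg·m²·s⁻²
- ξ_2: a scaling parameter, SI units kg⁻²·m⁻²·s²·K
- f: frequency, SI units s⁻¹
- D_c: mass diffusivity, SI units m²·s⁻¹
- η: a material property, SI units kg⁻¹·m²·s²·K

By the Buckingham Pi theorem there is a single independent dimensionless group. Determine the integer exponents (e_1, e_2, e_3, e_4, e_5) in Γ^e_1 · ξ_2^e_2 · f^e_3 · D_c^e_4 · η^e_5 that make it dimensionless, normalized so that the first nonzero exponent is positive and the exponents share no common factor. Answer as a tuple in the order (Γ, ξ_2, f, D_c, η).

(1, 1, -3, 1, -1)

M: e_1·(1) + e_2·(-2) + e_3·(0) + e_4·(0) + e_5·(-1) = 0
L: e_1·(2) + e_2·(-2) + e_3·(0) + e_4·(2) + e_5·(2) = 0
T: e_1·(-2) + e_2·(2) + e_3·(-1) + e_4·(-1) + e_5·(2) = 0
Θ: e_1·(0) + e_2·(1) + e_3·(0) + e_4·(0) + e_5·(1) = 0
Solving this homogeneous linear system for the smallest-integer solution (first nonzero entry positive) gives (1, 1, -3, 1, -1).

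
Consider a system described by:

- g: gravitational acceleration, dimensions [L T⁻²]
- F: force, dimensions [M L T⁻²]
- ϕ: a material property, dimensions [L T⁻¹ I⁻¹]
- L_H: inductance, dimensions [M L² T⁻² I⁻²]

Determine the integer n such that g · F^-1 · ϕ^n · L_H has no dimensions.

Balance the L exponent: (1)·n from ϕ, plus (1) − (1) + (2) = 2 from the rest, must sum to zero.
n + 2 = 0, so n = -2.

-2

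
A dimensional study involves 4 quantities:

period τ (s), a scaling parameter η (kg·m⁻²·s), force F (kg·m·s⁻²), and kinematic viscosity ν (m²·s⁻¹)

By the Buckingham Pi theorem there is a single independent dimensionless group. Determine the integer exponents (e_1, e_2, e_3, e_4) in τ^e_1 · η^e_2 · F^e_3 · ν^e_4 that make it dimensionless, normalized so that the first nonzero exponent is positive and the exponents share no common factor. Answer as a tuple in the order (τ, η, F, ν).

M: e_1·(0) + e_2·(1) + e_3·(1) + e_4·(0) = 0
L: e_1·(0) + e_2·(-2) + e_3·(1) + e_4·(2) = 0
T: e_1·(1) + e_2·(1) + e_3·(-2) + e_4·(-1) = 0
Solving this homogeneous linear system for the smallest-integer solution (first nonzero entry positive) gives (3, -2, 2, -3).

(3, -2, 2, -3)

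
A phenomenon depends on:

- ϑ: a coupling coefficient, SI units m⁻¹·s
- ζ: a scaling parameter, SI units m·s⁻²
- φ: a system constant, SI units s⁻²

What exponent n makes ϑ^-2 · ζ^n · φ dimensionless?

-2

Balance the L exponent: (1)·n from ζ, plus −2·(-1) + (0) = 2 from the rest, must sum to zero.
n + 2 = 0, so n = -2.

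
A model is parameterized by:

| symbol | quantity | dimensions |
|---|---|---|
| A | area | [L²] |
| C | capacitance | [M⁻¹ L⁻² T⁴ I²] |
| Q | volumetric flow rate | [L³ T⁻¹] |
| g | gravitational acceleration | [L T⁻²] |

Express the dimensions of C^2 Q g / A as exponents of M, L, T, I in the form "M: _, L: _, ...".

Collect each base-dimension exponent across the product:
  M: −(0) + 2·(-1) + (0) + (0) = -2
  L: −(2) + 2·(-2) + (3) + (1) = -2
  T: −(0) + 2·(4) + (-1) + (-2) = 5
  I: −(0) + 2·(2) + (0) + (0) = 4
So the dimensions are [M⁻² L⁻² T⁵ I⁴].

M: -2, L: -2, T: 5, I: 4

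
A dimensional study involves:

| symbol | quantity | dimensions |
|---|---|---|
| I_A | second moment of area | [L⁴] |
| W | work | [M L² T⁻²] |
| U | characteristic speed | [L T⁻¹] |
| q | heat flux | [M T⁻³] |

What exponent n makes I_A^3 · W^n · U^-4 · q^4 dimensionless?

Balance the M exponent: (1)·n from W, plus 3·(0) − 4·(0) + 4·(1) = 4 from the rest, must sum to zero.
n + 4 = 0, so n = -4.

-4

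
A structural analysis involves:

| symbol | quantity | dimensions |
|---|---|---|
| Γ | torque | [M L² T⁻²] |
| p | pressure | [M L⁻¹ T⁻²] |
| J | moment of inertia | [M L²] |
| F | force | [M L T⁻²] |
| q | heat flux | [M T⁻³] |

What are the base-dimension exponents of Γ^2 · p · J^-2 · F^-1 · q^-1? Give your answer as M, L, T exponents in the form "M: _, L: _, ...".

M: -1, L: -2, T: -1

Collect each base-dimension exponent across the product:
  M: 2·(1) + (1) − 2·(1) − (1) − (1) = -1
  L: 2·(2) + (-1) − 2·(2) − (1) − (0) = -2
  T: 2·(-2) + (-2) − 2·(0) − (-2) − (-3) = -1
So the dimensions are [M⁻¹ L⁻² T⁻¹].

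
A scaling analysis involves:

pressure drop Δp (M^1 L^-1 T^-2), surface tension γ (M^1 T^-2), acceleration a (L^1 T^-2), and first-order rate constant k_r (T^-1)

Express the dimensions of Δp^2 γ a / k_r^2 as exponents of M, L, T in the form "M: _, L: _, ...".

M: 3, L: -1, T: -6

Collect each base-dimension exponent across the product:
  M: 2·(1) + (1) + (0) − 2·(0) = 3
  L: 2·(-1) + (0) + (1) − 2·(0) = -1
  T: 2·(-2) + (-2) + (-2) − 2·(-1) = -6
So the dimensions are [M³ L⁻¹ T⁻⁶].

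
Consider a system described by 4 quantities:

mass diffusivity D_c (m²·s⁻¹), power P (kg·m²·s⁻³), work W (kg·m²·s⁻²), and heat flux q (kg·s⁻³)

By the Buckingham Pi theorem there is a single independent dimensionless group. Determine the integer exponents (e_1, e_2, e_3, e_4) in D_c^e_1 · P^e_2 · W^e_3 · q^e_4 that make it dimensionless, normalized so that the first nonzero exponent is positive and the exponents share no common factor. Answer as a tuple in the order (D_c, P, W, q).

(1, -2, 1, 1)

M: e_1·(0) + e_2·(1) + e_3·(1) + e_4·(1) = 0
L: e_1·(2) + e_2·(2) + e_3·(2) + e_4·(0) = 0
T: e_1·(-1) + e_2·(-3) + e_3·(-2) + e_4·(-3) = 0
Solving this homogeneous linear system for the smallest-integer solution (first nonzero entry positive) gives (1, -2, 1, 1).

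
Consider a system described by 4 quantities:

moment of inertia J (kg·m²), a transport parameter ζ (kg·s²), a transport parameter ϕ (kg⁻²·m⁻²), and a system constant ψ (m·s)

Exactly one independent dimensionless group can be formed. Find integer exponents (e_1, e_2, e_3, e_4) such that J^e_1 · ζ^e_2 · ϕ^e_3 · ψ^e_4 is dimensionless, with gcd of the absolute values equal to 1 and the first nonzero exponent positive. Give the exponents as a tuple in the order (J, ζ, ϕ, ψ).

M: e_1·(1) + e_2·(1) + e_3·(-2) + e_4·(0) = 0
L: e_1·(2) + e_2·(0) + e_3·(-2) + e_4·(1) = 0
T: e_1·(0) + e_2·(2) + e_3·(0) + e_4·(1) = 0
Solving this homogeneous linear system for the smallest-integer solution (first nonzero entry positive) gives (3, 1, 2, -2).

(3, 1, 2, -2)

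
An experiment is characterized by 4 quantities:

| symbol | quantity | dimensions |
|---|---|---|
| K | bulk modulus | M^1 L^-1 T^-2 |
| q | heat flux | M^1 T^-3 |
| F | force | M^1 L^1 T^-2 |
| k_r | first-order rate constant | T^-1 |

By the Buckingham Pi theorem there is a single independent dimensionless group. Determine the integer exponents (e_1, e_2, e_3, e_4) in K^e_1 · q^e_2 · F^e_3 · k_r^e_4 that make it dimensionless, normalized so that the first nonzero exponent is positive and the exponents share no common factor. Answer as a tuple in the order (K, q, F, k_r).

(1, -2, 1, 2)

M: e_1·(1) + e_2·(1) + e_3·(1) + e_4·(0) = 0
L: e_1·(-1) + e_2·(0) + e_3·(1) + e_4·(0) = 0
T: e_1·(-2) + e_2·(-3) + e_3·(-2) + e_4·(-1) = 0
Solving this homogeneous linear system for the smallest-integer solution (first nonzero entry positive) gives (1, -2, 1, 2).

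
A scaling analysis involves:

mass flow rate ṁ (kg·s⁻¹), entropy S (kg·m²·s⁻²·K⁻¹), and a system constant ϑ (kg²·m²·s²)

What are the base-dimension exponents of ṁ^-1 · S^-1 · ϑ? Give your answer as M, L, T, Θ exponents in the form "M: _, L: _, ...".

Collect each base-dimension exponent across the product:
  M: −(1) − (1) + (2) = 0
  L: −(0) − (2) + (2) = 0
  T: −(-1) − (-2) + (2) = 5
  Θ: −(0) − (-1) + (0) = 1
So the dimensions are [T⁵ Θ].

M: 0, L: 0, T: 5, Θ: 1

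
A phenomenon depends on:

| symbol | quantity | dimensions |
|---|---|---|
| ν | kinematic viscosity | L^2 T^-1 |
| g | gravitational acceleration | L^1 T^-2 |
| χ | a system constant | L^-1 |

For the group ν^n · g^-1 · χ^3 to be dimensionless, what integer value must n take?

2

Balance the L exponent: (2)·n from ν, plus −(1) + 3·(-1) = -4 from the rest, must sum to zero.
2n − 4 = 0, so n = 2.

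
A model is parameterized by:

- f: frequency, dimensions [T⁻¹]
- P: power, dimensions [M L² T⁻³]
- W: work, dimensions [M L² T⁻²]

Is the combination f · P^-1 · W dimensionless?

Sum the exponent of each base dimension across the product:
  M: [f]_M − [P]_M + [W]_M = (0) − (1) + (1) = 0
  L: [f]_L − [P]_L + [W]_L = (0) − (2) + (2) = 0
  T: [f]_T − [P]_T + [W]_T = (-1) − (-3) + (-2) = 0
  Θ: [f]_Θ − [P]_Θ + [W]_Θ = (0) − (0) + (0) = 0
All base exponents vanish — dimensionless.

yes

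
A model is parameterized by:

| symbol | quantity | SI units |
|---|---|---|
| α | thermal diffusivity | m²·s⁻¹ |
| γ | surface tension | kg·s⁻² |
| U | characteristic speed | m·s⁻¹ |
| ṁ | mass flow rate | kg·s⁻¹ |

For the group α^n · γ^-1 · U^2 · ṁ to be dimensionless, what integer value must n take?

Balance the L exponent: (2)·n from α, plus −(0) + 2·(1) + (0) = 2 from the rest, must sum to zero.
2n + 2 = 0, so n = -1.

-1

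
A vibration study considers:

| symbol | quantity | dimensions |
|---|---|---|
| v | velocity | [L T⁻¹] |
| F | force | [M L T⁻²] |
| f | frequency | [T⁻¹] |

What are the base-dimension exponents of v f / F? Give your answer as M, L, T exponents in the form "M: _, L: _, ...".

Collect each base-dimension exponent across the product:
  M: (0) − (1) + (0) = -1
  L: (1) − (1) + (0) = 0
  T: (-1) − (-2) + (-1) = 0
So the dimensions are [M⁻¹].

M: -1, L: 0, T: 0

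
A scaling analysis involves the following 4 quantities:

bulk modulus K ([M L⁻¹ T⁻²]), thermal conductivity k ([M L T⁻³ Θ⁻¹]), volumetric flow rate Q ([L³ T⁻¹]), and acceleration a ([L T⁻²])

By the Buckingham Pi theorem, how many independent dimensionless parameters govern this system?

0

There are 4 variables and 4 base dimensions (M, L, T, Θ).
The dimension matrix has rank 4.
Independent dimensionless groups: 4 − 4 = 0.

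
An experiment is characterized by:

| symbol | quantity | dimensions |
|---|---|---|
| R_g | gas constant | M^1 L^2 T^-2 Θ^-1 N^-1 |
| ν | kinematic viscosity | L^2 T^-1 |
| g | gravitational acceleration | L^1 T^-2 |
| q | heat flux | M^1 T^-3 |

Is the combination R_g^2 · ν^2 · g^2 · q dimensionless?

no

Sum the exponent of each base dimension across the product:
  M: 2·[R_g]_M + 2·[ν]_M + 2·[g]_M + [q]_M = 2·(1) + 2·(0) + 2·(0) + (1) = 3
  L: 2·[R_g]_L + 2·[ν]_L + 2·[g]_L + [q]_L = 2·(2) + 2·(2) + 2·(1) + (0) = 10
  T: 2·[R_g]_T + 2·[ν]_T + 2·[g]_T + [q]_T = 2·(-2) + 2·(-1) + 2·(-2) + (-3) = -13
  Θ: 2·[R_g]_Θ + 2·[ν]_Θ + 2·[g]_Θ + [q]_Θ = 2·(-1) + 2·(0) + 2·(0) + (0) = -2
  N: 2·[R_g]_N + 2·[ν]_N + 2·[g]_N + [q]_N = 2·(-1) + 2·(0) + 2·(0) + (0) = -2
Net dimensions [M³ L¹⁰ T⁻¹³ Θ⁻² N⁻²] ≠ [1] — not dimensionless.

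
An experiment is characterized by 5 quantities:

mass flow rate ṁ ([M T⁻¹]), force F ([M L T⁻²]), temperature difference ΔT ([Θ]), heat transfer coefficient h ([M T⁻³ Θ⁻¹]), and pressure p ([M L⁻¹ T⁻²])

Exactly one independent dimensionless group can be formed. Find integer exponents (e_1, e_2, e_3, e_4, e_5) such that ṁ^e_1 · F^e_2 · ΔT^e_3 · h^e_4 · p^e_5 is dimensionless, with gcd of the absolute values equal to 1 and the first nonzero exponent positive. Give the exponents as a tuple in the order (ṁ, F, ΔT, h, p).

M: e_1·(1) + e_2·(1) + e_3·(0) + e_4·(1) + e_5·(1) = 0
L: e_1·(0) + e_2·(1) + e_3·(0) + e_4·(0) + e_5·(-1) = 0
T: e_1·(-1) + e_2·(-2) + e_3·(0) + e_4·(-3) + e_5·(-2) = 0
Θ: e_1·(0) + e_2·(0) + e_3·(1) + e_4·(-1) + e_5·(0) = 0
Solving this homogeneous linear system for the smallest-integer solution (first nonzero entry positive) gives (1, -1, 1, 1, -1).

(1, -1, 1, 1, -1)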